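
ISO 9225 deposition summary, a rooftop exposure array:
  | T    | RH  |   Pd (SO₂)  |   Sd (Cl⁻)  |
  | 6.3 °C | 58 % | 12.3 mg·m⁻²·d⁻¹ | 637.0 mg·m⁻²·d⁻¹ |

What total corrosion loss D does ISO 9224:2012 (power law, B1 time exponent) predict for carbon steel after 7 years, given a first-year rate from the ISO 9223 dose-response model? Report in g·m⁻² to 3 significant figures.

carbon steel: T≤10 °C ⇒ hinge +0.150·(6.3−10) = -0.5550
  SO₂ term: 1.77·12.3^0.52·exp(0.02·58-0.5550) = 11.95
  Sd branch = 0.102·Sd^0.62·e^(0.033·RH+0.04·T) = 48.74 μm/a
  r_corr = 11.95 + 48.74 = 60.69 μm/a
Long-term exponent b (ISO 9224 Table 2, B1) = 0.523
  D(7) = 60.69 × 7^0.523 = 60.69 × 2.767 = 167.9 μm
  Mass loss = 167.9 μm × 7.85 g/cm³ = 1318 g·m⁻²

D(7) = 1.32e+03 g·m⁻²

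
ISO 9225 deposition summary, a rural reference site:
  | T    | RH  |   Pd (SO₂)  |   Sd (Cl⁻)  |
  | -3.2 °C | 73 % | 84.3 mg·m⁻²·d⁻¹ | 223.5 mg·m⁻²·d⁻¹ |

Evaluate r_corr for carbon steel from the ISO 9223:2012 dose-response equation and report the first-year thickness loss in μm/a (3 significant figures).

carbon steel: temperature factor f = +0.150·(-13.2) = -1.9800
  Pd branch = 1.77·Pd^0.52·e^(0.02·RH+f) = 10.56 μm/a
  Cl⁻ term: 0.102·223.5^0.62·exp(0.033·73+0.04·-3.2) = 28.56
  sum: 10.56 + 28.56 → r_corr = 39.12 μm/a

r_corr = 39.1 μm/a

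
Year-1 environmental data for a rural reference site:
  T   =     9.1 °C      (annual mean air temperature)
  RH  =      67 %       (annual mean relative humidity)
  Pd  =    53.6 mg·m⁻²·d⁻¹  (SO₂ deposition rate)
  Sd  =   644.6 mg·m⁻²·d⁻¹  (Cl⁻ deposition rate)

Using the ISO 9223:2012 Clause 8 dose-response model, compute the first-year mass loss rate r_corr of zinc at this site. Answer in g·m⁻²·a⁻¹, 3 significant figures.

r_corr = 29.7 g·m⁻²·a⁻¹

zinc: f(T) = +0.038·(T−10) [T≤10 °C] = -0.0342
  Pd branch = 0.0129·Pd^0.44·e^(0.046·RH+f) = 1.567 μm/a
  Sd branch = 0.0175·Sd^0.57·e^(0.008·RH+0.085·T) = 2.588 μm/a
  sum: 1.567 + 2.588 → r_corr = 4.155 μm/a
Convert to mass loss: 4.155 μm/a × 7.14 g/cm³ = 29.67 g·m⁻²·a⁻¹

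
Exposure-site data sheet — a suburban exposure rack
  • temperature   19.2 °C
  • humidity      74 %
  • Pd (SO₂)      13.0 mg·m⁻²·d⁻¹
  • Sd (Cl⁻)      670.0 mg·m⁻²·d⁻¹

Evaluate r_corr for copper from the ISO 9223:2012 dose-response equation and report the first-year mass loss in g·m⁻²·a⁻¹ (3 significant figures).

r_corr = 23.1 g·m⁻²·a⁻¹

copper: f(T) = -0.080·(T−10) [T>10 °C] = -0.7360
  Pd branch = 0.0053·Pd^0.26·e^(0.059·RH+f) = 0.3894 μm/a
  Sd branch = 0.01025·Sd^0.27·e^(0.036·RH+0.049·T) = 2.184 μm/a
  r_corr = 0.3894 + 2.184 = 2.574 μm/a
Convert to mass loss: 2.574 μm/a × 8.96 g/cm³ = 23.06 g·m⁻²·a⁻¹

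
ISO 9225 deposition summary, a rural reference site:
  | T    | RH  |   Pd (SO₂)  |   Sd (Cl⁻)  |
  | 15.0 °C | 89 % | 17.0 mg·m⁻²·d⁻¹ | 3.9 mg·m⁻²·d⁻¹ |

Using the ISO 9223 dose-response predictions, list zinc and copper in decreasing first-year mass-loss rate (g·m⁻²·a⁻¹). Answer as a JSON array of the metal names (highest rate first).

["copper", "zinc"]

zinc: f(T) = -0.071·(T−10) [T>10 °C] = -0.3550
  Pd branch = 0.0129·Pd^0.44·e^(0.046·RH+f) = 1.887 μm/a
  Sd branch = 0.0175·Sd^0.57·e^(0.008·RH+0.085·T) = 0.2773 μm/a
  r_corr = 1.887 + 0.2773 = 2.164 μm/a
  mass loss = 2.164 μm/a × 7.14 g/cm³ = 15.45 g·m⁻²·a⁻¹
copper: f(T) = -0.080·(T−10) [T>10 °C] = -0.4000
  Pd branch = 0.0053·Pd^0.26·e^(0.059·RH+f) = 1.416 μm/a
  Sd branch = 0.01025·Sd^0.27·e^(0.036·RH+0.049·T) = 0.7603 μm/a
  r_corr = 1.416 + 0.7603 = 2.176 μm/a
  mass loss = 2.176 μm/a × 8.96 g/cm³ = 19.5 g·m⁻²·a⁻¹
Ordering by g·m⁻²·a⁻¹: copper (19.5) > zinc (15.5)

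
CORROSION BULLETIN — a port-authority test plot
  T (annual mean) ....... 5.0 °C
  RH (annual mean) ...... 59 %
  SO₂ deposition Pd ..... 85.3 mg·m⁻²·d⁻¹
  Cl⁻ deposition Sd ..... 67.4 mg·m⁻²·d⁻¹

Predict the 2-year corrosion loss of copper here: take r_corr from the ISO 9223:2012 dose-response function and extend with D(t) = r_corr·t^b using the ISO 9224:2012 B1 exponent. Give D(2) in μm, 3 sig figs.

D(2) = 1.00 μm

copper: T≤10 °C ⇒ hinge +0.126·(5.0−10) = -0.6300
  sulphur-dioxide contribution → 0.2914 μm/a
  chloride contribution → 0.3414 μm/a
  ⇒ r_corr(copper) = 0.6328 μm/a
Power-law: D(2) = r_corr · 2^0.667
  D(2) = 0.6328 × 2^0.667 = 0.6328 × 1.588 = 1.005 μm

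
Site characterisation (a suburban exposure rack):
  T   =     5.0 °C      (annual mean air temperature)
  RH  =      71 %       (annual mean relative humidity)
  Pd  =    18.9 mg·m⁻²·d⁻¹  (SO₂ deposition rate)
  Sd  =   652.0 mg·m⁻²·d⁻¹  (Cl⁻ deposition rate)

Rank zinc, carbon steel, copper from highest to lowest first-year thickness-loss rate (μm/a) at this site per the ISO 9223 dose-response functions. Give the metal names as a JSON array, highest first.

zinc: T≤10 °C ⇒ hinge +0.038·(5.0−10) = -0.1900
  Pd branch = 0.0129·Pd^0.44·e^(0.046·RH+f) = 1.019 μm/a
  Cl⁻ term: 0.0175·652.0^0.57·exp(0.008·71+0.085·5.0) = 1.899
  r_corr = 1.019 + 1.899 = 2.917 μm/a
carbon steel: temperature factor f = +0.150·(-5.0) = -0.7500
  Pd branch = 1.77·Pd^0.52·e^(0.02·RH+f) = 15.95 μm/a
  Sd branch = 0.102·Sd^0.62·e^(0.033·RH+0.04·T) = 72.08 μm/a
  sum: 15.95 + 72.08 → r_corr = 88.03 μm/a
copper: T≤10 °C ⇒ hinge +0.126·(5.0−10) = -0.6300
  SO₂ term: 0.0053·18.9^0.26·exp(0.059·71-0.6300) = 0.3998
  Cl⁻ term: 0.01025·652.0^0.27·exp(0.036·71+0.049·5.0) = 0.9706
  r_corr = 0.3998 + 0.9706 = 1.37 μm/a
Ordering by μm/a: carbon steel (88) > zinc (2.92) > copper (1.37)

["carbon steel", "zinc", "copper"]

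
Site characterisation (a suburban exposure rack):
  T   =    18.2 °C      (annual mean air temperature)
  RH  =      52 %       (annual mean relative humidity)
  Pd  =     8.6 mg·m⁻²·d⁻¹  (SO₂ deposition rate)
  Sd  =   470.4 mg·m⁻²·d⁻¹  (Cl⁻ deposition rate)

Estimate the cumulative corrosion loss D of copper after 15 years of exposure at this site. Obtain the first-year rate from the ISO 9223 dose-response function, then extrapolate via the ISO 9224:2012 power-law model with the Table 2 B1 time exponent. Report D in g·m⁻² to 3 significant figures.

D(15) = 52.3 g·m⁻²

copper: f(T) = -0.080·(T−10) [T>10 °C] = -0.6560
  Pd branch = 0.0053·Pd^0.26·e^(0.059·RH+f) = 0.1035 μm/a
  Sd branch = 0.01025·Sd^0.27·e^(0.036·RH+0.049·T) = 0.8562 μm/a
  sum: 0.1035 + 0.8562 → r_corr = 0.9597 μm/a
Power-law: D(15) = r_corr · 15^0.667
  D(15) = 0.9597 × 15^0.667 = 0.9597 × 6.088 = 5.842 μm
  Mass loss = 5.842 μm × 8.96 g/cm³ = 52.35 g·m⁻²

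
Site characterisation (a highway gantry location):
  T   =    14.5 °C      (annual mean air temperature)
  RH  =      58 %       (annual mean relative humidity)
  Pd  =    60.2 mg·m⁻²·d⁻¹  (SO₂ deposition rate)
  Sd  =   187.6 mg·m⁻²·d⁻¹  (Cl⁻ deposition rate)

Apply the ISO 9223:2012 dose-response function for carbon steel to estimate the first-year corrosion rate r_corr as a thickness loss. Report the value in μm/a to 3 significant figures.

r_corr = 69.0 μm/a

carbon steel: f(T) = -0.054·(T−10) [T>10 °C] = -0.2430
  Pd branch = 1.77·Pd^0.52·e^(0.02·RH+f) = 37.29 μm/a
  Sd branch = 0.102·Sd^0.62·e^(0.033·RH+0.04·T) = 31.71 μm/a
  r_corr = 37.29 + 31.71 = 69 μm/a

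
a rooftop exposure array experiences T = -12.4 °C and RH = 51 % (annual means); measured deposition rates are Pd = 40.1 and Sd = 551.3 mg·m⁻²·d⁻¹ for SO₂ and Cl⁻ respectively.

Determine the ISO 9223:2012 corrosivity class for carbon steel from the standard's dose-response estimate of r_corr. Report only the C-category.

C2

carbon steel: T≤10 °C ⇒ hinge +0.150·(-12.4−10) = -3.3600
  SO₂ term: 1.77·40.1^0.52·exp(0.02·51-3.3600) = 1.162
  Cl⁻ term: 0.102·551.3^0.62·exp(0.033·51+0.04·-12.4) = 16.74
  r_corr = 1.162 + 16.74 = 17.9 μm/a
ISO 9223 Table 2 (carbon steel): 1.3 < 17.9 ≤ 25 μm/a ⇒ C2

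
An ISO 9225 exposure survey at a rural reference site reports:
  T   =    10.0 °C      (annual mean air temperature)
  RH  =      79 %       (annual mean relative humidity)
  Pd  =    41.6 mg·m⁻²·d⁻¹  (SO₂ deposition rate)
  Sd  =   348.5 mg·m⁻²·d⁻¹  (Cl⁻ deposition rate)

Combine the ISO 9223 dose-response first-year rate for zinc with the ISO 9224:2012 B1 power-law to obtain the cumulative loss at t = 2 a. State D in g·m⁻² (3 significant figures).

D(2) = 58.8 g·m⁻²

zinc: f(T) = +0.038·(T−10) [T≤10 °C] = +0.0000
  sulphur-dioxide contribution → 2.519 μm/a
  chloride contribution → 2.166 μm/a
  ⇒ r_corr(zinc) = 4.685 μm/a
Power-law: D(2) = r_corr · 2^0.813
  D(2) = 4.685 × 2^0.813 = 4.685 × 1.757 = 8.231 μm
  Mass loss = 8.231 μm × 7.14 g/cm³ = 58.77 g·m⁻²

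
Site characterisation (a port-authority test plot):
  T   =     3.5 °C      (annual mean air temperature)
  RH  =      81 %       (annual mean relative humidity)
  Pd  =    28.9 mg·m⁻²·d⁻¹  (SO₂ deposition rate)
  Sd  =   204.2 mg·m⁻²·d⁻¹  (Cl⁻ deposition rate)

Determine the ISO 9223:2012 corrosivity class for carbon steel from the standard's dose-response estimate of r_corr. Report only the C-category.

carbon steel: T≤10 °C ⇒ hinge +0.150·(3.5−10) = -0.9750
  SO₂ term: 1.77·28.9^0.52·exp(0.02·81-0.9750) = 19.4
  Cl⁻ term: 0.102·204.2^0.62·exp(0.033·81+0.04·3.5) = 45.97
  sum: 19.4 + 45.97 → r_corr = 65.37 μm/a
Category bounds: 50…80 μm/a bracket r_corr ⇒ C4

C4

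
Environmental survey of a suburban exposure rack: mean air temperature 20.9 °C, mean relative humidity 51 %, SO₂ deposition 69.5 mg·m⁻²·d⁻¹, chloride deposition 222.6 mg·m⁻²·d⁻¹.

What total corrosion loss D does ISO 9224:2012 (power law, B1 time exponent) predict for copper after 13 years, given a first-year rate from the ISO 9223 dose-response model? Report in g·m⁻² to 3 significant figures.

D(13) = 44.9 g·m⁻²

copper: f(T) = -0.080·(T−10) [T>10 °C] = -0.8720
  sulphur-dioxide contribution → 0.1353 μm/a
  chloride contribution → 0.7703 μm/a
  ⇒ r_corr(copper) = 0.9056 μm/a
ISO 9224: D(t) = r_corr · t^b with b = 0.667 (copper, B1)
  D(13) = 0.9056 × 13^0.667 = 0.9056 × 5.534 = 5.011 μm
  Mass loss = 5.011 μm × 8.96 g/cm³ = 44.9 g·m⁻²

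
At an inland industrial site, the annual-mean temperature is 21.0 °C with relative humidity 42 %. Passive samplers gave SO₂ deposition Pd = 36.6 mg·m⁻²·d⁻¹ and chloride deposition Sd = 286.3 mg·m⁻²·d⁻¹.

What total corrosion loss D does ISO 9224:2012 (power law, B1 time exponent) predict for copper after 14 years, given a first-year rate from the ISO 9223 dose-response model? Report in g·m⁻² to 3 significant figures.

D(14) = 34.7 g·m⁻²

copper: temperature factor f = -0.080·(11.0) = -0.8800
  SO₂ term: 0.0053·36.6^0.26·exp(0.059·42-0.8800) = 0.0668
  Cl⁻ term: 0.01025·286.3^0.27·exp(0.036·42+0.049·21.0) = 0.5992
  sum: 0.0668 + 0.5992 → r_corr = 0.6661 μm/a
ISO 9224: D(t) = r_corr · t^b with b = 0.667 (copper, B1)
  D(14) = 0.6661 × 14^0.667 = 0.6661 × 5.814 = 3.872 μm
  Mass loss = 3.872 μm × 8.96 g/cm³ = 34.7 g·m⁻²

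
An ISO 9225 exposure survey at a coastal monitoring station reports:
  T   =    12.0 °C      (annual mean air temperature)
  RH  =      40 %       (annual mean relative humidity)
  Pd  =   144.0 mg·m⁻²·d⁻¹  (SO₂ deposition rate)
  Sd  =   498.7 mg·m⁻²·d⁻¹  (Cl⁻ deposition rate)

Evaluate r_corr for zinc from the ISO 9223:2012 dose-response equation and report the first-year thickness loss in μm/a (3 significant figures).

r_corr = 2.93 μm/a

zinc: T>10 °C ⇒ hinge -0.071·(12.0−10) = -0.1420
  sulphur-dioxide contribution → 0.6276 μm/a
  chloride contribution → 2.305 μm/a
  ⇒ r_corr(zinc) = 2.933 μm/a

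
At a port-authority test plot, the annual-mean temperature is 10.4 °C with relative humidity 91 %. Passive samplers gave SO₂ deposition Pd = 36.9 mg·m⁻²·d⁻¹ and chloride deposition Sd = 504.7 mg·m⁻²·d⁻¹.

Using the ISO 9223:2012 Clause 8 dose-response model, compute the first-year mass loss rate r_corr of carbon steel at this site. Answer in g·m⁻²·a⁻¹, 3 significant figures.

carbon steel: f(T) = -0.054·(T−10) [T>10 °C] = -0.0216
  Pd branch = 1.77·Pd^0.52·e^(0.02·RH+f) = 69.8 μm/a
  Sd branch = 0.102·Sd^0.62·e^(0.033·RH+0.04·T) = 147.7 μm/a
  sum: 69.8 + 147.7 → r_corr = 217.5 μm/a
Convert to mass loss: 217.5 μm/a × 7.85 g/cm³ = 1707 g·m⁻²·a⁻¹

r_corr = 1.71e+03 g·m⁻²·a⁻¹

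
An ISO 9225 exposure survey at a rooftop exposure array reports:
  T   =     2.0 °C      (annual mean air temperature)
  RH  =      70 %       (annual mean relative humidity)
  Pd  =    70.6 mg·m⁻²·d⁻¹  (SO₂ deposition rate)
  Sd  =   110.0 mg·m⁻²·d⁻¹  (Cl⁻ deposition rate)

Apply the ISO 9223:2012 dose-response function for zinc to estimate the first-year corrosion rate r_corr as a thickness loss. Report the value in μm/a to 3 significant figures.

r_corr = 2.08 μm/a

zinc: temperature factor f = +0.038·(-8.0) = -0.3040
  sulphur-dioxide contribution → 1.55 μm/a
  chloride contribution → 0.5293 μm/a
  total first-year rate 2.08 μm/a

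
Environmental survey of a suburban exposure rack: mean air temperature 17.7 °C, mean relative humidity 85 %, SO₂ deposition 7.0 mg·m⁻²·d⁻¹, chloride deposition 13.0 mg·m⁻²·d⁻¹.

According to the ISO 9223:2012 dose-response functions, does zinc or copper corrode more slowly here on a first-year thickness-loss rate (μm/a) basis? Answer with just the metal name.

zinc

zinc: T>10 °C ⇒ hinge -0.071·(17.7−10) = -0.5467
  Pd branch = 0.0129·Pd^0.44·e^(0.046·RH+f) = 0.8772 μm/a
  Cl⁻ term: 0.0175·13.0^0.57·exp(0.008·85+0.085·17.7) = 0.671
  sum: 0.8772 + 0.671 → r_corr = 1.548 μm/a
copper: temperature factor f = -0.080·(7.7) = -0.6160
  Pd branch = 0.0053·Pd^0.26·e^(0.059·RH+f) = 0.7153 μm/a
  Cl⁻ term: 0.01025·13.0^0.27·exp(0.036·85+0.049·17.7) = 1.04
  sum: 0.7153 + 1.04 → r_corr = 1.755 μm/a
Ordering by μm/a: copper (1.76) > zinc (1.55)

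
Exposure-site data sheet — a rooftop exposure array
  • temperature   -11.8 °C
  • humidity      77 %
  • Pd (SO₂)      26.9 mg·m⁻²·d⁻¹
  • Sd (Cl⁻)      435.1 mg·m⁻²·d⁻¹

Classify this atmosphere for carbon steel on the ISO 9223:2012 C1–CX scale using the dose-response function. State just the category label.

carbon steel: f(T) = +0.150·(T−10) [T≤10 °C] = -3.2700
  SO₂ term: 1.77·26.9^0.52·exp(0.02·77-3.2700) = 1.738
  Sd branch = 0.102·Sd^0.62·e^(0.033·RH+0.04·T) = 34.92 μm/a
  r_corr = 1.738 + 34.92 = 36.66 μm/a
36.7 μm/a falls in (25, 50] for carbon steel → category C3

C3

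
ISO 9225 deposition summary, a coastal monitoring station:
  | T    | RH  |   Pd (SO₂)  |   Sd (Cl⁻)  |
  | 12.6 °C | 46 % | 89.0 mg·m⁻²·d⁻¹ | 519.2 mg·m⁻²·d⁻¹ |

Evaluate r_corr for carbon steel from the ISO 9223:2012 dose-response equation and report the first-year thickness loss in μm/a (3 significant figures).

carbon steel: temperature factor f = -0.054·(2.6) = -0.1404
  SO₂ term: 1.77·89.0^0.52·exp(0.02·46-0.1404) = 39.83
  Sd branch = 0.102·Sd^0.62·e^(0.033·RH+0.04·T) = 37.18 μm/a
  sum: 39.83 + 37.18 → r_corr = 77.01 μm/a

r_corr = 77.0 μm/a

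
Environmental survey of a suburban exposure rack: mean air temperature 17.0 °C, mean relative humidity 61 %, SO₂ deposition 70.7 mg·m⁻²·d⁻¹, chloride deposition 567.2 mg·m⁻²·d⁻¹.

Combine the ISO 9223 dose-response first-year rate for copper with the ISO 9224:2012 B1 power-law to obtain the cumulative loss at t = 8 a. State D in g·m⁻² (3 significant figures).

D(8) = 54.1 g·m⁻²

copper: T>10 °C ⇒ hinge -0.080·(17.0−10) = -0.5600
  SO₂ term: 0.0053·70.7^0.26·exp(0.059·61-0.5600) = 0.3349
  Cl⁻ term: 0.01025·567.2^0.27·exp(0.036·61+0.049·17.0) = 1.174
  sum: 0.3349 + 1.174 → r_corr = 1.509 μm/a
Long-term exponent b (ISO 9224 Table 2, B1) = 0.667
  D(8) = 1.509 × 8^0.667 = 1.509 × 4.003 = 6.04 μm
  Mass loss = 6.04 μm × 8.96 g/cm³ = 54.12 g·m⁻²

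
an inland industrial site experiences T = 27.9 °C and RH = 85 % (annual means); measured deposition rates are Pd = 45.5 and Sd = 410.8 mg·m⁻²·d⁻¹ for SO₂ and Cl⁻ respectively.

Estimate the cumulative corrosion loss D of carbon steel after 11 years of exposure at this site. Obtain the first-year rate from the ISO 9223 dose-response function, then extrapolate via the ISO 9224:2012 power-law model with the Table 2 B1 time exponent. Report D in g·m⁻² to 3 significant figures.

carbon steel: T>10 °C ⇒ hinge -0.054·(27.9−10) = -0.9666
  sulphur-dioxide contribution → 26.83 μm/a
  chloride contribution → 214.7 μm/a
  ⇒ r_corr(carbon steel) = 241.6 μm/a
Long-term exponent b (ISO 9224 Table 2, B1) = 0.523
  D(11) = 241.6 × 11^0.523 = 241.6 × 3.505 = 846.6 μm
  Mass loss = 846.6 μm × 7.85 g/cm³ = 6646 g·m⁻²

D(11) = 6.65e+03 g·m⁻²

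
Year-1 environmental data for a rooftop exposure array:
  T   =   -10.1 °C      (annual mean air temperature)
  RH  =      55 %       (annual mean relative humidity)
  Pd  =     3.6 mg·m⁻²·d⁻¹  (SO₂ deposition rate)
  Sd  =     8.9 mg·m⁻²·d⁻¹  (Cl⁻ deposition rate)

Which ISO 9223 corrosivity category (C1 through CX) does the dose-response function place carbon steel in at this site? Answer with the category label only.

C2

carbon steel: f(T) = +0.150·(T−10) [T≤10 °C] = -3.0150
  Pd branch = 1.77·Pd^0.52·e^(0.02·RH+f) = 0.5077 μm/a
  Cl⁻ term: 0.102·8.9^0.62·exp(0.033·55+0.04·-10.1) = 1.622
  r_corr = 0.5077 + 1.622 = 2.13 μm/a
2.13 μm/a falls in (1.3, 25] for carbon steel → category C2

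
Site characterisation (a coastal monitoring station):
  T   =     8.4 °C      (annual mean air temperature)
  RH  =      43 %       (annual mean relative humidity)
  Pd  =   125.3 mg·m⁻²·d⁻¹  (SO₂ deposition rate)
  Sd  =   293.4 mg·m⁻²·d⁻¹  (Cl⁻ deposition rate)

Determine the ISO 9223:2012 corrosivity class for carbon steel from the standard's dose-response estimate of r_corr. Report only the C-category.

carbon steel: T≤10 °C ⇒ hinge +0.150·(8.4−10) = -0.2400
  Pd branch = 1.77·Pd^0.52·e^(0.02·RH+f) = 40.57 μm/a
  Sd branch = 0.102·Sd^0.62·e^(0.033·RH+0.04·T) = 19.98 μm/a
  sum: 40.57 + 19.98 → r_corr = 60.55 μm/a
60.5 μm/a falls in (50, 80] for carbon steel → category C4

C4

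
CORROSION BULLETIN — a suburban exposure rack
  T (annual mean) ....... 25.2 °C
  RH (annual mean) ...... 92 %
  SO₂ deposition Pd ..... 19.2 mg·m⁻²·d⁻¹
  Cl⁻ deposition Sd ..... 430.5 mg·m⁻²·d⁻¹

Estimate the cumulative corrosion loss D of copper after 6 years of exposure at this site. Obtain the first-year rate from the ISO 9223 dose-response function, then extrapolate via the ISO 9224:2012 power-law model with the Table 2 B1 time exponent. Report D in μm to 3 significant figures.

copper: f(T) = -0.080·(T−10) [T>10 °C] = -1.2160
  Pd branch = 0.0053·Pd^0.26·e^(0.059·RH+f) = 0.7712 μm/a
  Sd branch = 0.01025·Sd^0.27·e^(0.036·RH+0.049·T) = 4.972 μm/a
  sum: 0.7712 + 4.972 → r_corr = 5.743 μm/a
ISO 9224: D(t) = r_corr · t^b with b = 0.667 (copper, B1)
  D(6) = 5.743 × 6^0.667 = 5.743 × 3.304 = 18.98 μm

D(6) = 19.0 μm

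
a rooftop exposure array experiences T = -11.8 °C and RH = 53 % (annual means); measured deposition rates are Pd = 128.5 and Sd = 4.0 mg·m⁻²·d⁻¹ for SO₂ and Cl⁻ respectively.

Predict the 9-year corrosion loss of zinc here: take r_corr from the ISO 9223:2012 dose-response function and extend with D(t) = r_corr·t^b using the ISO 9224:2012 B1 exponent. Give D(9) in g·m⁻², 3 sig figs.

D(9) = 24.2 g·m⁻²

zinc: temperature factor f = +0.038·(-21.8) = -0.8284
  Pd branch = 0.0129·Pd^0.44·e^(0.046·RH+f) = 0.5464 μm/a
  Cl⁻ term: 0.0175·4.0^0.57·exp(0.008·53+0.085·-11.8) = 0.02162
  r_corr = 0.5464 + 0.02162 = 0.5681 μm/a
ISO 9224: D(t) = r_corr · t^b with b = 0.813 (zinc, B1)
  D(9) = 0.5681 × 9^0.813 = 0.5681 × 5.968 = 3.39 μm
  Mass loss = 3.39 μm × 7.14 g/cm³ = 24.2 g·m⁻²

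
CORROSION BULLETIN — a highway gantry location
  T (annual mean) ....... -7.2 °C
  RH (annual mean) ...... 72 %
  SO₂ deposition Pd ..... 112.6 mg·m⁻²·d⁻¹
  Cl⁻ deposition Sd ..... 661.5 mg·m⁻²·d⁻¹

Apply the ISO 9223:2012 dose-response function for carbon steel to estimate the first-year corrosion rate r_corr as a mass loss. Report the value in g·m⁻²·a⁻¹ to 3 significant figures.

r_corr = 414 g·m⁻²·a⁻¹

carbon steel: f(T) = +0.150·(T−10) [T≤10 °C] = -2.5800
  Pd branch = 1.77·Pd^0.52·e^(0.02·RH+f) = 6.602 μm/a
  Sd branch = 0.102·Sd^0.62·e^(0.033·RH+0.04·T) = 46.15 μm/a
  r_corr = 6.602 + 46.15 = 52.75 μm/a
Convert to mass loss: 52.75 μm/a × 7.85 g/cm³ = 414.1 g·m⁻²·a⁻¹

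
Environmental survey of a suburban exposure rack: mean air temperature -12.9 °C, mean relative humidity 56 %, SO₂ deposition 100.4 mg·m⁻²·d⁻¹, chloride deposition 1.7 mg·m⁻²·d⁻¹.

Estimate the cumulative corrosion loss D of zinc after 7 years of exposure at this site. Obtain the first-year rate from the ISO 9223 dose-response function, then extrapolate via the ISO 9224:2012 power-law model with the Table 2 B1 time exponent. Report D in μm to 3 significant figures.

zinc: temperature factor f = +0.038·(-22.9) = -0.8702
  sulphur-dioxide contribution → 0.5397 μm/a
  chloride contribution → 0.01238 μm/a
  total first-year rate 0.5521 μm/a
Power-law: D(7) = r_corr · 7^0.813
  D(7) = 0.5521 × 7^0.813 = 0.5521 × 4.865 = 2.686 μm

D(7) = 2.69 μm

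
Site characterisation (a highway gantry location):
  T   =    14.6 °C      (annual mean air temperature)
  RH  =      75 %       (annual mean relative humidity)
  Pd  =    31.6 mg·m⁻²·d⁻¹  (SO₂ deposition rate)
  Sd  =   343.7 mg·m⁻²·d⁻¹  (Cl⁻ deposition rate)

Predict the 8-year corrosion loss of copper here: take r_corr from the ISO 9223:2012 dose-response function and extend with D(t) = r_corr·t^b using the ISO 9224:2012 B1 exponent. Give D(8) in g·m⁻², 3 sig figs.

D(8) = 81.1 g·m⁻²

copper: f(T) = -0.080·(T−10) [T>10 °C] = -0.3680
  SO₂ term: 0.0053·31.6^0.26·exp(0.059·75-0.3680) = 0.7518
  Cl⁻ term: 0.01025·343.7^0.27·exp(0.036·75+0.049·14.6) = 1.509
  r_corr = 0.7518 + 1.509 = 2.261 μm/a
Power-law: D(8) = r_corr · 8^0.667
  D(8) = 2.261 × 8^0.667 = 2.261 × 4.003 = 9.051 μm
  Mass loss = 9.051 μm × 8.96 g/cm³ = 81.1 g·m⁻²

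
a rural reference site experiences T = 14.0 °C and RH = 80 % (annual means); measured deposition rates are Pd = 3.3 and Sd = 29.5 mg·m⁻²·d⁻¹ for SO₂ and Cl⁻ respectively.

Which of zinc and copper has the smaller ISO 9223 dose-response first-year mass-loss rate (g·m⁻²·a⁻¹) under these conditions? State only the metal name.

zinc: f(T) = -0.071·(T−10) [T>10 °C] = -0.2840
  sulphur-dioxide contribution → 0.651 μm/a
  chloride contribution → 0.7509 μm/a
  ⇒ r_corr(zinc) = 1.402 μm/a
  mass loss = 1.402 μm/a × 7.14 g/cm³ = 10.01 g·m⁻²·a⁻¹
copper: temperature factor f = -0.080·(4.0) = -0.3200
  sulphur-dioxide contribution → 0.5888 μm/a
  chloride contribution → 0.9042 μm/a
  total first-year rate 1.493 μm/a
  mass loss = 1.493 μm/a × 8.96 g/cm³ = 13.38 g·m⁻²·a⁻¹
Ordering by g·m⁻²·a⁻¹: copper (13.4) > zinc (10)

zinc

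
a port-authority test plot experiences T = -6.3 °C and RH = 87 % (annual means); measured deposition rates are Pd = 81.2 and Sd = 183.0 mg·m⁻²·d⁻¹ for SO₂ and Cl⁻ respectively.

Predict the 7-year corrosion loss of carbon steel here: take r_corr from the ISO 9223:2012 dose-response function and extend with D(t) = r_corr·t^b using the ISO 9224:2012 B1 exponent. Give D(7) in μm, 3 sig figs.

D(7) = 122 μm

carbon steel: f(T) = +0.150·(T−10) [T≤10 °C] = -2.4450
  sulphur-dioxide contribution → 8.605 μm/a
  chloride contribution → 35.38 μm/a
  total first-year rate 43.98 μm/a
ISO 9224: D(t) = r_corr · t^b with b = 0.523 (carbon steel, B1)
  D(7) = 43.98 × 7^0.523 = 43.98 × 2.767 = 121.7 μm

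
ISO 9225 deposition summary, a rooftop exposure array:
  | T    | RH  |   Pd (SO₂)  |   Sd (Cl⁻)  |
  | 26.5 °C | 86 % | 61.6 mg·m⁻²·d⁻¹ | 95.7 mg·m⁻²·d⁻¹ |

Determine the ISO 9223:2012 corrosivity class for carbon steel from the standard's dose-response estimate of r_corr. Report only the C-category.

C5

carbon steel: temperature factor f = -0.054·(16.5) = -0.8910
  SO₂ term: 1.77·61.6^0.52·exp(0.02·86-0.8910) = 34.56
  Cl⁻ term: 0.102·95.7^0.62·exp(0.033·86+0.04·26.5) = 85.04
  sum: 34.56 + 85.04 → r_corr = 119.6 μm/a
Category bounds: 80…200 μm/a bracket r_corr ⇒ C5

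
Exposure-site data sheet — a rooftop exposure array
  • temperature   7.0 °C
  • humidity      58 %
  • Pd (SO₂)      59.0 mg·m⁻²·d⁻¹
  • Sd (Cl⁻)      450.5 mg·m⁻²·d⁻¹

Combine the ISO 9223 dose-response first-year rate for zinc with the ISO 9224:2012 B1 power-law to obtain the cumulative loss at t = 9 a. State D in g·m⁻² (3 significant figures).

D(9) = 112 g·m⁻²

zinc: temperature factor f = +0.038·(-3.0) = -0.1140
  Pd branch = 0.0129·Pd^0.44·e^(0.046·RH+f) = 0.9976 μm/a
  Sd branch = 0.0175·Sd^0.57·e^(0.008·RH+0.085·T) = 1.643 μm/a
  r_corr = 0.9976 + 1.643 = 2.64 μm/a
Power-law: D(9) = r_corr · 9^0.813
  D(9) = 2.64 × 9^0.813 = 2.64 × 5.968 = 15.76 μm
  Mass loss = 15.76 μm × 7.14 g/cm³ = 112.5 g·m⁻²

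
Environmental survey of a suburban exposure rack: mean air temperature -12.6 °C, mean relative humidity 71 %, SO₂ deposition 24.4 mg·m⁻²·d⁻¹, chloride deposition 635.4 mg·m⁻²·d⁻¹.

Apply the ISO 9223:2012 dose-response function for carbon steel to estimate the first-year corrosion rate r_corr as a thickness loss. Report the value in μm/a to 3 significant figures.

carbon steel: T≤10 °C ⇒ hinge +0.150·(-12.6−10) = -3.3900
  SO₂ term: 1.77·24.4^0.52·exp(0.02·71-3.3900) = 1.3
  Sd branch = 0.102·Sd^0.62·e^(0.033·RH+0.04·T) = 35.09 μm/a
  r_corr = 1.3 + 35.09 = 36.39 μm/a

r_corr = 36.4 μm/a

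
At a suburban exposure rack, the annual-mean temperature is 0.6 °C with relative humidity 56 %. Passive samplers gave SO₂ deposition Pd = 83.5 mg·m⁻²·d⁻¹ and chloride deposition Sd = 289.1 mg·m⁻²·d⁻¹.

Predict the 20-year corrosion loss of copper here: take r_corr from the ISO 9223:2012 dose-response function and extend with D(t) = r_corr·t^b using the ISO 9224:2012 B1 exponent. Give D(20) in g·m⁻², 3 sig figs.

copper: f(T) = +0.126·(T−10) [T≤10 °C] = -1.1844
  SO₂ term: 0.0053·83.5^0.26·exp(0.059·56-1.1844) = 0.1395
  Sd branch = 0.01025·Sd^0.27·e^(0.036·RH+0.049·T) = 0.366 μm/a
  sum: 0.1395 + 0.366 → r_corr = 0.5055 μm/a
ISO 9224: D(t) = r_corr · t^b with b = 0.667 (copper, B1)
  D(20) = 0.5055 × 20^0.667 = 0.5055 × 7.375 = 3.728 μm
  Mass loss = 3.728 μm × 8.96 g/cm³ = 33.4 g·m⁻²

D(20) = 33.4 g·m⁻²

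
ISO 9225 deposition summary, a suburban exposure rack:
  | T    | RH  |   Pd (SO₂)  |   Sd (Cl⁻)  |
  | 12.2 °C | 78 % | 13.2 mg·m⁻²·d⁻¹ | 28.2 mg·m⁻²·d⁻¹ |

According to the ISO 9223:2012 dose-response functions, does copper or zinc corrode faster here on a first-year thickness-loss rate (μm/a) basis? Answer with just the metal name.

zinc

copper: f(T) = -0.080·(T−10) [T>10 °C] = -0.1760
  SO₂ term: 0.0053·13.2^0.26·exp(0.059·78-0.1760) = 0.8666
  Cl⁻ term: 0.01025·28.2^0.27·exp(0.036·78+0.049·12.2) = 0.761
  sum: 0.8666 + 0.761 → r_corr = 1.628 μm/a
zinc: T>10 °C ⇒ hinge -0.071·(12.2−10) = -0.1562
  SO₂ term: 0.0129·13.2^0.44·exp(0.046·78-0.1562) = 1.242
  Sd branch = 0.0175·Sd^0.57·e^(0.008·RH+0.085·T) = 0.6181 μm/a
  r_corr = 1.242 + 0.6181 = 1.86 μm/a
Ordering by μm/a: zinc (1.86) > copper (1.63)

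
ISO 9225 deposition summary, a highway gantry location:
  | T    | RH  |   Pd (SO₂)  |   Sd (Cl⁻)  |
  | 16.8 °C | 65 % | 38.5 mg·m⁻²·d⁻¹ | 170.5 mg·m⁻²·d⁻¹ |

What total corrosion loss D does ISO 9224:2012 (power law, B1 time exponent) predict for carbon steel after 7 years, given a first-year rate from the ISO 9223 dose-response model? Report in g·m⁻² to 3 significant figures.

carbon steel: f(T) = -0.054·(T−10) [T>10 °C] = -0.3672
  Pd branch = 1.77·Pd^0.52·e^(0.02·RH+f) = 30.03 μm/a
  Sd branch = 0.102·Sd^0.62·e^(0.033·RH+0.04·T) = 41.27 μm/a
  r_corr = 30.03 + 41.27 = 71.3 μm/a
Power-law: D(7) = r_corr · 7^0.523
  D(7) = 71.3 × 7^0.523 = 71.3 × 2.767 = 197.3 μm
  Mass loss = 197.3 μm × 7.85 g/cm³ = 1549 g·m⁻²

D(7) = 1.55e+03 g·m⁻²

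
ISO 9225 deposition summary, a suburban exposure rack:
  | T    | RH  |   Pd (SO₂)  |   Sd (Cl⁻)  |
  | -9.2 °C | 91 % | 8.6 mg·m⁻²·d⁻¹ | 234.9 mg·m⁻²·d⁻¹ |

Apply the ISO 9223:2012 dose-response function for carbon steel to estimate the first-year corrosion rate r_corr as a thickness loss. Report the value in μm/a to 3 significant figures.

carbon steel: T≤10 °C ⇒ hinge +0.150·(-9.2−10) = -2.8800
  Pd branch = 1.77·Pd^0.52·e^(0.02·RH+f) = 1.877 μm/a
  Cl⁻ term: 0.102·234.9^0.62·exp(0.033·91+0.04·-9.2) = 41.97
  sum: 1.877 + 41.97 → r_corr = 43.84 μm/a

r_corr = 43.8 μm/a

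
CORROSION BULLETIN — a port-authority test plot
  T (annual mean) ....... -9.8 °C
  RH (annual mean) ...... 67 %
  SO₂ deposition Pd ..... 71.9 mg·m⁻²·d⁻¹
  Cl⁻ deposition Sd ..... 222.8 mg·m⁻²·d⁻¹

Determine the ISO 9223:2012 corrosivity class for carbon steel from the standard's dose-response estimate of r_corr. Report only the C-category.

carbon steel: temperature factor f = +0.150·(-19.8) = -2.9700
  SO₂ term: 1.77·71.9^0.52·exp(0.02·67-2.9700) = 3.203
  Sd branch = 0.102·Sd^0.62·e^(0.033·RH+0.04·T) = 17.96 μm/a
  sum: 3.203 + 17.96 → r_corr = 21.16 μm/a
21.2 μm/a falls in (1.3, 25] for carbon steel → category C2

C2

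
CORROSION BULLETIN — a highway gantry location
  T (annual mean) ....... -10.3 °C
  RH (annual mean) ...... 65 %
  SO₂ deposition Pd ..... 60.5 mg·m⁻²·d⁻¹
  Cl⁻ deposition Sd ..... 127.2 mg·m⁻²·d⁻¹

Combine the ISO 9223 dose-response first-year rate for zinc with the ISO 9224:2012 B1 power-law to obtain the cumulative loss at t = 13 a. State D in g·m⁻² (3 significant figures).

D(13) = 52.6 g·m⁻²

zinc: T≤10 °C ⇒ hinge +0.038·(-10.3−10) = -0.7714
  sulphur-dioxide contribution → 0.7213 μm/a
  chloride contribution → 0.1942 μm/a
  total first-year rate 0.9154 μm/a
Power-law: D(13) = r_corr · 13^0.813
  D(13) = 0.9154 × 13^0.813 = 0.9154 × 8.047 = 7.367 μm
  Mass loss = 7.367 μm × 7.14 g/cm³ = 52.6 g·m⁻²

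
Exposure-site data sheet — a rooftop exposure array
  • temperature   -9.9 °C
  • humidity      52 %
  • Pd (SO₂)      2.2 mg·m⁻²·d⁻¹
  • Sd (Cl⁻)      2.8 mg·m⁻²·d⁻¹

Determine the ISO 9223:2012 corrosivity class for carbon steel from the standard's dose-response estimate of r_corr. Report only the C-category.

C1

carbon steel: T≤10 °C ⇒ hinge +0.150·(-9.9−10) = -2.9850
  Pd branch = 1.77·Pd^0.52·e^(0.02·RH+f) = 0.3814 μm/a
  Sd branch = 0.102·Sd^0.62·e^(0.033·RH+0.04·T) = 0.7229 μm/a
  r_corr = 0.3814 + 0.7229 = 1.104 μm/a
ISO 9223 Table 2 (carbon steel): 0 < 1.1 ≤ 1.3 μm/a ⇒ C1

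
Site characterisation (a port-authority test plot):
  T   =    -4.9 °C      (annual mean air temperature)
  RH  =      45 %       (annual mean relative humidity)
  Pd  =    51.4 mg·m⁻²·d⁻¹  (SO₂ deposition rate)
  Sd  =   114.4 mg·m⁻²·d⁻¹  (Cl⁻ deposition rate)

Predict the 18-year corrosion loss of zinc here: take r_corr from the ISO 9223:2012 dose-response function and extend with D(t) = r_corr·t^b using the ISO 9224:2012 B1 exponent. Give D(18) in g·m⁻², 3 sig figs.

D(18) = 43.0 g·m⁻²

zinc: f(T) = +0.038·(T−10) [T≤10 °C] = -0.5662
  sulphur-dioxide contribution → 0.3285 μm/a
  chloride contribution → 0.2465 μm/a
  ⇒ r_corr(zinc) = 0.575 μm/a
ISO 9224: D(t) = r_corr · t^b with b = 0.813 (zinc, B1)
  D(18) = 0.575 × 18^0.813 = 0.575 × 10.48 = 6.028 μm
  Mass loss = 6.028 μm × 7.14 g/cm³ = 43.04 g·m⁻²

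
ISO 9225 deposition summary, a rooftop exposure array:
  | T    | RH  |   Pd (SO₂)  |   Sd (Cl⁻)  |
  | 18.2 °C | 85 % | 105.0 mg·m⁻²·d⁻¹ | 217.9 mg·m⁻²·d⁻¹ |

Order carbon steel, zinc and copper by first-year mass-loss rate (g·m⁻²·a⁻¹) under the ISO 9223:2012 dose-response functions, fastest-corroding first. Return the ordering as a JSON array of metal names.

["carbon steel", "zinc", "copper"]

carbon steel: f(T) = -0.054·(T−10) [T>10 °C] = -0.4428
  sulphur-dioxide contribution → 69.98 μm/a
  chloride contribution → 98.33 μm/a
  total first-year rate 168.3 μm/a
  mass loss = 168.3 μm/a × 7.85 g/cm³ = 1321 g·m⁻²·a⁻¹
zinc: T>10 °C ⇒ hinge -0.071·(18.2−10) = -0.5822
  sulphur-dioxide contribution → 2.787 μm/a
  chloride contribution → 3.492 μm/a
  total first-year rate 6.279 μm/a
  mass loss = 6.279 μm/a × 7.14 g/cm³ = 44.83 g·m⁻²·a⁻¹
copper: f(T) = -0.080·(T−10) [T>10 °C] = -0.6560
  sulphur-dioxide contribution → 1.39 μm/a
  chloride contribution → 2.282 μm/a
  total first-year rate 3.671 μm/a
  mass loss = 3.671 μm/a × 8.96 g/cm³ = 32.9 g·m⁻²·a⁻¹
Ordering by g·m⁻²·a⁻¹: carbon steel (1320) > zinc (44.8) > copper (32.9)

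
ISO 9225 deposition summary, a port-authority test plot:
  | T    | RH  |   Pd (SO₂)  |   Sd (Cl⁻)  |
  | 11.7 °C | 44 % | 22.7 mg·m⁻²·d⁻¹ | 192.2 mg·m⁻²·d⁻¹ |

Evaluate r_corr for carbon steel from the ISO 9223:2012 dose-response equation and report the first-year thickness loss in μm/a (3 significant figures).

r_corr = 37.9 μm/a

carbon steel: temperature factor f = -0.054·(1.7) = -0.0918
  sulphur-dioxide contribution → 19.74 μm/a
  chloride contribution → 18.13 μm/a
  total first-year rate 37.87 μm/a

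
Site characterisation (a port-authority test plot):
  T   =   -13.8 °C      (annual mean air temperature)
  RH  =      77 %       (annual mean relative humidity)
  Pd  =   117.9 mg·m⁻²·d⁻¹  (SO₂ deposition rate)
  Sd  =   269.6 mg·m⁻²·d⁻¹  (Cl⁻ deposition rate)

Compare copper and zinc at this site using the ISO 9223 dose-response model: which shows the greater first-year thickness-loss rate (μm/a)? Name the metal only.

zinc

copper: temperature factor f = +0.126·(-23.8) = -2.9988
  SO₂ term: 0.0053·117.9^0.26·exp(0.059·77-2.9988) = 0.0858
  Cl⁻ term: 0.01025·269.6^0.27·exp(0.036·77+0.049·-13.8) = 0.3778
  r_corr = 0.0858 + 0.3778 = 0.4636 μm/a
zinc: temperature factor f = +0.038·(-23.8) = -0.9044
  Pd branch = 0.0129·Pd^0.44·e^(0.046·RH+f) = 1.471 μm/a
  Cl⁻ term: 0.0175·269.6^0.57·exp(0.008·77+0.085·-13.8) = 0.2436
  r_corr = 1.471 + 0.2436 = 1.714 μm/a
Ordering by μm/a: zinc (1.71) > copper (0.464)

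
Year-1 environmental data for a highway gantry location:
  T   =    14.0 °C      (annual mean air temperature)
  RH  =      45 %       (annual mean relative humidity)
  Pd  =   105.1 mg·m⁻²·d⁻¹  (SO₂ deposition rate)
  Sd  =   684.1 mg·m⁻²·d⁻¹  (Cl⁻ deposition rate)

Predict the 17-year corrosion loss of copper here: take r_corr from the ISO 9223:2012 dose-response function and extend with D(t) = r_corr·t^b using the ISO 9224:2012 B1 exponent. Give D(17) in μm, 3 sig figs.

copper: temperature factor f = -0.080·(4.0) = -0.3200
  SO₂ term: 0.0053·105.1^0.26·exp(0.059·45-0.3200) = 0.1836
  Sd branch = 0.01025·Sd^0.27·e^(0.036·RH+0.049·T) = 0.5994 μm/a
  sum: 0.1836 + 0.5994 → r_corr = 0.783 μm/a
Long-term exponent b (ISO 9224 Table 2, B1) = 0.667
  D(17) = 0.783 × 17^0.667 = 0.783 × 6.618 = 5.182 μm

D(17) = 5.18 μm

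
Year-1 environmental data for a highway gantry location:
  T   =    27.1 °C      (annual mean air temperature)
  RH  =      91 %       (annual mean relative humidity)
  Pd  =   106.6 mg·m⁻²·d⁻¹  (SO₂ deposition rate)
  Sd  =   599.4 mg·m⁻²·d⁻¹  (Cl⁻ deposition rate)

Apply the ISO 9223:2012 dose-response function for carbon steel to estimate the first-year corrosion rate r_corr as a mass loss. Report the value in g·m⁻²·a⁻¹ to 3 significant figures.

carbon steel: temperature factor f = -0.054·(17.1) = -0.9234
  sulphur-dioxide contribution → 49.18 μm/a
  chloride contribution → 320.4 μm/a
  total first-year rate 369.6 μm/a
Convert to mass loss: 369.6 μm/a × 7.85 g/cm³ = 2902 g·m⁻²·a⁻¹

r_corr = 2.90e+03 g·m⁻²·a⁻¹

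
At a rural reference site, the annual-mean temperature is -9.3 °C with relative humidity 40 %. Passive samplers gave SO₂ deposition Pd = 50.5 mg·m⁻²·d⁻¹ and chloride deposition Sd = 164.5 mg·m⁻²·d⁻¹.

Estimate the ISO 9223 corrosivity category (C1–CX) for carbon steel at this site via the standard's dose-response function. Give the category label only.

C2

carbon steel: temperature factor f = +0.150·(-19.3) = -2.8950
  SO₂ term: 1.77·50.5^0.52·exp(0.02·40-2.8950) = 1.674
  Sd branch = 0.102·Sd^0.62·e^(0.033·RH+0.04·T) = 6.228 μm/a
  sum: 1.674 + 6.228 → r_corr = 7.902 μm/a
7.9 μm/a falls in (1.3, 25] for carbon steel → category C2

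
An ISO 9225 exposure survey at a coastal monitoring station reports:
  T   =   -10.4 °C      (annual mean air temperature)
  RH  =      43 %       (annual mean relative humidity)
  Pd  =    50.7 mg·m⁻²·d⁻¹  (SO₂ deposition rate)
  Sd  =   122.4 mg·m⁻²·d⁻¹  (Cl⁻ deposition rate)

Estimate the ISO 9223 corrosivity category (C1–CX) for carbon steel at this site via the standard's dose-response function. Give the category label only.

carbon steel: T≤10 °C ⇒ hinge +0.150·(-10.4−10) = -3.0600
  Pd branch = 1.77·Pd^0.52·e^(0.02·RH+f) = 1.511 μm/a
  Cl⁻ term: 0.102·122.4^0.62·exp(0.033·43+0.04·-10.4) = 5.478
  r_corr = 1.511 + 5.478 = 6.989 μm/a
Category bounds: 1.3…25 μm/a bracket r_corr ⇒ C2

C2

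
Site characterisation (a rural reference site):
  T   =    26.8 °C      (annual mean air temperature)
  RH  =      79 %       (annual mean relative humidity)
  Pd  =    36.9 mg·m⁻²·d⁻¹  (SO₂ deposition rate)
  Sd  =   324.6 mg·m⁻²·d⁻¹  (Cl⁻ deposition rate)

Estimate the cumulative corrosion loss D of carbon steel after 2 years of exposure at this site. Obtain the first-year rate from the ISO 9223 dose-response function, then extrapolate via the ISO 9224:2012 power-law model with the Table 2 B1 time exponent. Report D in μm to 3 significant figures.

carbon steel: T>10 °C ⇒ hinge -0.054·(26.8−10) = -0.9072
  Pd branch = 1.77·Pd^0.52·e^(0.02·RH+f) = 22.65 μm/a
  Sd branch = 0.102·Sd^0.62·e^(0.033·RH+0.04·T) = 145.7 μm/a
  sum: 22.65 + 145.7 → r_corr = 168.3 μm/a
ISO 9224: D(t) = r_corr · t^b with b = 0.523 (carbon steel, B1)
  D(2) = 168.3 × 2^0.523 = 168.3 × 1.437 = 241.9 μm

D(2) = 242 μm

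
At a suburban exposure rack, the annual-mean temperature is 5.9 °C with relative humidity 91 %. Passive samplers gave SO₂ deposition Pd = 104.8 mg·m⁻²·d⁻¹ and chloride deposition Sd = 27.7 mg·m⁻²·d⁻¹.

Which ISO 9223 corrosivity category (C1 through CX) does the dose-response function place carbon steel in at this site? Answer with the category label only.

carbon steel: T≤10 °C ⇒ hinge +0.150·(5.9−10) = -0.6150
  sulphur-dioxide contribution → 66.36 μm/a
  chloride contribution → 20.4 μm/a
  ⇒ r_corr(carbon steel) = 86.76 μm/a
86.8 μm/a falls in (80, 200] for carbon steel → category C5

C5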